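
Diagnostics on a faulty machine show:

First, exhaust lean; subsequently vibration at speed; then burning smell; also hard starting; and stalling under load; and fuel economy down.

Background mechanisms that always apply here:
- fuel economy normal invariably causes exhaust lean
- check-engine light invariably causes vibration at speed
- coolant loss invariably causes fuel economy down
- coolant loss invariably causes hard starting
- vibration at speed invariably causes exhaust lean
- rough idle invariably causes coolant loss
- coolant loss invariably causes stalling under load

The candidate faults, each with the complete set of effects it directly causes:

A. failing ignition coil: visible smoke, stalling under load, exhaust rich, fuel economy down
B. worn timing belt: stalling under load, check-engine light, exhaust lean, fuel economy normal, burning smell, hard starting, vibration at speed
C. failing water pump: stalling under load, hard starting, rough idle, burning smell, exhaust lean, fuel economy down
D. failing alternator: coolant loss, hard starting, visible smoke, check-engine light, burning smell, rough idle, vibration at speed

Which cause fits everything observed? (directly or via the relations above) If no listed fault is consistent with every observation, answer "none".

Per-candidate check:
(A) failing ignition coil — exhaust lean -; vibration at speed -; burning smell -; hard starting -; stalling under load +; fuel economy down +
(B) worn timing belt — fails on fuel economy down (predicts fuel economy normal, not fuel economy down)
(C) failing water pump — exhaust lean +; vibration at speed -; burning smell +; hard starting +; stalling under load +; fuel economy down +
(D) failing alternator — accounts for every observation (exhaust lean by vibration at speed → exhaust lean)
(D) alone accounts for all the evidence.

D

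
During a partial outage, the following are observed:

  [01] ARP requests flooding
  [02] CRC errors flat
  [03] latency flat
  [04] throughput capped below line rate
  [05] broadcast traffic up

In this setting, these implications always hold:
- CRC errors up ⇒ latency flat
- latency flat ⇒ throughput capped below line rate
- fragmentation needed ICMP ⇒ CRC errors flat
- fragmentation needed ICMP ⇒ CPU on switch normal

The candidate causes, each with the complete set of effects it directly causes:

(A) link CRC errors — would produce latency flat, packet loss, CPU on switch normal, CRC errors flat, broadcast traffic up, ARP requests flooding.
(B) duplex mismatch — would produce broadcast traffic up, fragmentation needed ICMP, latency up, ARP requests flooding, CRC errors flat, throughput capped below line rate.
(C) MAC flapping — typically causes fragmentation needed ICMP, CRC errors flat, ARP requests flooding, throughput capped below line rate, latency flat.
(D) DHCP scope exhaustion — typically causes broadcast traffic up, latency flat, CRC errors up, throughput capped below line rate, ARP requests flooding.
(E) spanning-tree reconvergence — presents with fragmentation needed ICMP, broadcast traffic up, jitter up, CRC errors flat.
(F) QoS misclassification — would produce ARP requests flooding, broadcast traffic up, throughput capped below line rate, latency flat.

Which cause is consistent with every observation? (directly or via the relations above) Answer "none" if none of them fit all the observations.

A

Checking each candidate against the observations:
(A) link CRC errors — ARP requests flooding ✓; CRC errors flat ✓; latency flat ✓; throughput capped below line rate ✓ (by latency flat → throughput capped below line rate); broadcast traffic up ✓
(B) duplex mismatch — ARP requests flooding ✓; CRC errors flat ✓; latency flat ✗; throughput capped below line rate ✓; broadcast traffic up ✓
(C) MAC flapping — does not account for broadcast traffic up
(D) DHCP scope exhaustion — ARP requests flooding ✓; CRC errors flat ✗; latency flat ✓; throughput capped below line rate ✓; broadcast traffic up ✓
(E) spanning-tree reconvergence — ARP requests flooding ✗; CRC errors flat ✓; latency flat ✗; throughput capped below line rate ✗; broadcast traffic up ✓
(F) QoS misclassification — ARP requests flooding ✓; CRC errors flat ✗; latency flat ✓; throughput capped below line rate ✓; broadcast traffic up ✓
Only (A) is consistent with every observation.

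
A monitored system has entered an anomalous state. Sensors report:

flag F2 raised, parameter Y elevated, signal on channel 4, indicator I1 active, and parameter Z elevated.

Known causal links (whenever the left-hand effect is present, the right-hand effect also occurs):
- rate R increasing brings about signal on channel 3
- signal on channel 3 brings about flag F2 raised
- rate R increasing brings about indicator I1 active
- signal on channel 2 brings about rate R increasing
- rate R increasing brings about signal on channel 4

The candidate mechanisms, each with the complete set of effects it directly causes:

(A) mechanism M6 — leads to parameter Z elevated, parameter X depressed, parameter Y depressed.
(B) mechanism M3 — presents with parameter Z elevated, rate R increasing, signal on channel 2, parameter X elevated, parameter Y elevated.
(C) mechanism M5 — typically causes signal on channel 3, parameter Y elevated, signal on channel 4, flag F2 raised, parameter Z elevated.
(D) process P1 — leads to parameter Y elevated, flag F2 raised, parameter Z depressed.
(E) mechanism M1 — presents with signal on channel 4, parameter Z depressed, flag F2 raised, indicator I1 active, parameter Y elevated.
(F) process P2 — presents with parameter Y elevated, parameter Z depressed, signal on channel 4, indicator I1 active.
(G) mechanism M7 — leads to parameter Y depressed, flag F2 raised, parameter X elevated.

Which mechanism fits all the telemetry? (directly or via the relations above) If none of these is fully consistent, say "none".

B

Testing each hypothesis:
(A) mechanism M6 — flag F2 raised miss; parameter Y elevated miss; signal on channel 4 miss; indicator I1 active miss; parameter Z elevated match
(B) mechanism M3 — flag F2 raised match (by rate R increasing → signal on channel 3 → flag F2 raised); parameter Y elevated match; signal on channel 4 match (by rate R increasing → signal on channel 4); indicator I1 active match (by rate R increasing → indicator I1 active); parameter Z elevated match
(C) mechanism M5 — flag F2 raised match; parameter Y elevated match; signal on channel 4 match; indicator I1 active miss; parameter Z elevated match
(D) process P1 — fails on signal on channel 4, indicator I1 active, parameter Z elevated (predicts parameter Z depressed, not parameter Z elevated)
(E) mechanism M1 — flag F2 raised match; parameter Y elevated match; signal on channel 4 match; indicator I1 active match; parameter Z elevated miss
(F) process P2 — flag F2 raised miss; parameter Y elevated match; signal on channel 4 match; indicator I1 active match; parameter Z elevated miss
(G) mechanism M7 — flag F2 raised match; parameter Y elevated miss; signal on channel 4 miss; indicator I1 active miss; parameter Z elevated miss
(B) is the only candidate with no mismatches.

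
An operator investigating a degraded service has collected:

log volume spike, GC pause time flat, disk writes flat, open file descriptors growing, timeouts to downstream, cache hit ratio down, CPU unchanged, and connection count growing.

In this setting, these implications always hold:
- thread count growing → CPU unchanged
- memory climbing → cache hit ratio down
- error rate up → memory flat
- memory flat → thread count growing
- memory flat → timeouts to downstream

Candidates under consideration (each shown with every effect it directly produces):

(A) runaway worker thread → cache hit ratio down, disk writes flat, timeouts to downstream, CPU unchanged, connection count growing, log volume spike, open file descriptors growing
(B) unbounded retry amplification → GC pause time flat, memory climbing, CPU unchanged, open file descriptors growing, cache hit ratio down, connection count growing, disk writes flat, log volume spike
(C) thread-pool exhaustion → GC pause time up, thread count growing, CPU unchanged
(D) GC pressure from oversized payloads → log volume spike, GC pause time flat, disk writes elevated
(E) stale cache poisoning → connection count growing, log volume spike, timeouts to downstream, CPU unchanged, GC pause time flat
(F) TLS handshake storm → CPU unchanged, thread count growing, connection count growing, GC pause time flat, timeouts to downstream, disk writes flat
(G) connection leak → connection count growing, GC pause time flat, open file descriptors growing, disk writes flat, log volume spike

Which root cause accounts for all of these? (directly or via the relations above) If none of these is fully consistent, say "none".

Testing each hypothesis:
(A) runaway worker thread — does not account for GC pause time flat
(B) unbounded retry amplification — log volume spike +; GC pause time flat +; disk writes flat +; open file descriptors growing +; timeouts to downstream -; cache hit ratio down +; CPU unchanged +; connection count growing +
(C) thread-pool exhaustion — log volume spike -; GC pause time flat -; disk writes flat -; open file descriptors growing -; timeouts to downstream -; cache hit ratio down -; CPU unchanged +; connection count growing -
(D) GC pressure from oversized payloads — log volume spike +; GC pause time flat +; disk writes flat -; open file descriptors growing -; timeouts to downstream -; cache hit ratio down -; CPU unchanged -; connection count growing -
(E) stale cache poisoning — does not account for disk writes flat, open file descriptors growing, cache hit ratio down
(F) TLS handshake storm — does not account for log volume spike, open file descriptors growing, cache hit ratio down
(G) connection leak — log volume spike +; GC pause time flat +; disk writes flat +; open file descriptors growing +; timeouts to downstream -; cache hit ratio down -; CPU unchanged -; connection count growing +
No candidate is consistent with all observations.

none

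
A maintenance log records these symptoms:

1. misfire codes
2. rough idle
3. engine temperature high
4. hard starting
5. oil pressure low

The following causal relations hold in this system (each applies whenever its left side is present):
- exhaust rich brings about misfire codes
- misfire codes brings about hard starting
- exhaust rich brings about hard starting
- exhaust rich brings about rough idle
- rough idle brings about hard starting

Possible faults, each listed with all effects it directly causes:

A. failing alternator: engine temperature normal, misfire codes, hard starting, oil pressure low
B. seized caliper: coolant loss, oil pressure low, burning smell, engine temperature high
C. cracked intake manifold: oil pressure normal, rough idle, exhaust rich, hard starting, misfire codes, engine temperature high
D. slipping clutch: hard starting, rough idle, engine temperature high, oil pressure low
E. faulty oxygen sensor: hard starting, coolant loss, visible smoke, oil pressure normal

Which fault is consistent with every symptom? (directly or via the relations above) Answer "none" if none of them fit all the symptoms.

Testing each hypothesis:
(A) failing alternator — fails on rough idle, engine temperature high (predicts engine temperature normal, not engine temperature high)
(B) seized caliper — misfire codes -; rough idle -; engine temperature high +; hard starting -; oil pressure low +
(C) cracked intake manifold — fails on oil pressure low (predicts oil pressure normal, not oil pressure low)
(D) slipping clutch — misfire codes -; rough idle +; engine temperature high +; hard starting +; oil pressure low +
(E) faulty oxygen sensor — fails on misfire codes, rough idle, engine temperature high, oil pressure low (predicts oil pressure normal, not oil pressure low)
Every candidate fails on at least one observation.

none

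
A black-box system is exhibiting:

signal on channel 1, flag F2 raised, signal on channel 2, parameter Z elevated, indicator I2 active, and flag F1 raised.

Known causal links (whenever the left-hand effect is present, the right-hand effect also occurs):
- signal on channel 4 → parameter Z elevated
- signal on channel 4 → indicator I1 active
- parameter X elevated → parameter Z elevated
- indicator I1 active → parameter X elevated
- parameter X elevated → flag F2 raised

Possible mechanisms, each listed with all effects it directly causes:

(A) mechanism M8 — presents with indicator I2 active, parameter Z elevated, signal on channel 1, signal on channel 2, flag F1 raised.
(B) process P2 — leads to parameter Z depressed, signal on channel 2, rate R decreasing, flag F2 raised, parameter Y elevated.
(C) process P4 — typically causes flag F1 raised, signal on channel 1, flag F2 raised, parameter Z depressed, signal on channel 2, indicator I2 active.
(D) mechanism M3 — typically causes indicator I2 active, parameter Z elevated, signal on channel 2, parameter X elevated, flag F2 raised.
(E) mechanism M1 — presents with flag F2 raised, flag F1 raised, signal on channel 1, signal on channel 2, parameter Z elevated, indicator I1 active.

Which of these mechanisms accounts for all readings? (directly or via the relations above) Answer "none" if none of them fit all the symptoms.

none

Checking each candidate against the observations:
(A) mechanism M8 — does not account for flag F2 raised
(B) process P2 — signal on channel 1 miss; flag F2 raised match; signal on channel 2 match; parameter Z elevated miss; indicator I2 active miss; flag F1 raised miss
(C) process P4 — fails on parameter Z elevated (predicts parameter Z depressed, not parameter Z elevated)
(D) mechanism M3 — signal on channel 1 miss; flag F2 raised match; signal on channel 2 match; parameter Z elevated match; indicator I2 active match; flag F1 raised miss
(E) mechanism M1 — signal on channel 1 match; flag F2 raised match; signal on channel 2 match; parameter Z elevated match; indicator I2 active miss; flag F1 raised match
None of the listed candidates fits everything.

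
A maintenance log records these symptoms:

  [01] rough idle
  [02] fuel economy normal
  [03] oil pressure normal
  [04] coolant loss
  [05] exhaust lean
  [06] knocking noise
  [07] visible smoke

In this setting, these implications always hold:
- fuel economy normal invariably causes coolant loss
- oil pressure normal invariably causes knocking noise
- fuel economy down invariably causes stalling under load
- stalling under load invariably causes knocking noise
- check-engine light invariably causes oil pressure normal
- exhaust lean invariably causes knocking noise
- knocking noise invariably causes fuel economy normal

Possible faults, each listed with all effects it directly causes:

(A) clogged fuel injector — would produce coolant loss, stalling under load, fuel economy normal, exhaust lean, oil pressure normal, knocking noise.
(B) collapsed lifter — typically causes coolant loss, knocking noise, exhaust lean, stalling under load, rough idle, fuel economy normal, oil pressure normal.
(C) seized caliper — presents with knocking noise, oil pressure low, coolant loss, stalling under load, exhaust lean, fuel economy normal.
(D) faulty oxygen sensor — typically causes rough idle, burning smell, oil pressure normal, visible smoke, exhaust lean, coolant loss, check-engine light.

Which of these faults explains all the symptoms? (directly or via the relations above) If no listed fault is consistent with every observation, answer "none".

D

Testing each hypothesis:
(A) clogged fuel injector — rough idle miss; fuel economy normal match; oil pressure normal match; coolant loss match; exhaust lean match; knocking noise match; visible smoke miss
(B) collapsed lifter — does not account for visible smoke
(C) seized caliper — rough idle miss; fuel economy normal match; oil pressure normal miss; coolant loss match; exhaust lean match; knocking noise match; visible smoke miss
(D) faulty oxygen sensor — rough idle match; fuel economy normal match (by exhaust lean → knocking noise → fuel economy normal); oil pressure normal match; coolant loss match; exhaust lean match; knocking noise match (by exhaust lean → knocking noise); visible smoke match
(D) is the only candidate with no mismatches.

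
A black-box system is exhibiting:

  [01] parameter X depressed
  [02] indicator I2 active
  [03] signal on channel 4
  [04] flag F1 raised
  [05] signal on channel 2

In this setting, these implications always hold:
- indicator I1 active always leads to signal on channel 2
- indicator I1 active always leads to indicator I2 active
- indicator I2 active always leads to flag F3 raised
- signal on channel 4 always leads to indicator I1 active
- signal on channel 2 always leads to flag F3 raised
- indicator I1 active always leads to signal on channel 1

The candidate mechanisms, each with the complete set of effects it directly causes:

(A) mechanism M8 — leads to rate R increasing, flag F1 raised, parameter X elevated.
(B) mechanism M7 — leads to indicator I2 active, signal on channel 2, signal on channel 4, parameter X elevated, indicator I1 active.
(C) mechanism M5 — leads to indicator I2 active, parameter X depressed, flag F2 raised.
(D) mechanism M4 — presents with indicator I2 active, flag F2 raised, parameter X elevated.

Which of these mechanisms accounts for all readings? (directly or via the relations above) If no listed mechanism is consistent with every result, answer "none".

none

Checking each candidate against the observations:
(A) mechanism M8 — parameter X depressed ✗; indicator I2 active ✗; signal on channel 4 ✗; flag F1 raised ✓; signal on channel 2 ✗
(B) mechanism M7 — fails on parameter X depressed, flag F1 raised (predicts parameter X elevated, not parameter X depressed)
(C) mechanism M5 — parameter X depressed ✓; indicator I2 active ✓; signal on channel 4 ✗; flag F1 raised ✗; signal on channel 2 ✗
(D) mechanism M4 — parameter X depressed ✗; indicator I2 active ✓; signal on channel 4 ✗; flag F1 raised ✗; signal on channel 2 ✗
No candidate is consistent with all observations.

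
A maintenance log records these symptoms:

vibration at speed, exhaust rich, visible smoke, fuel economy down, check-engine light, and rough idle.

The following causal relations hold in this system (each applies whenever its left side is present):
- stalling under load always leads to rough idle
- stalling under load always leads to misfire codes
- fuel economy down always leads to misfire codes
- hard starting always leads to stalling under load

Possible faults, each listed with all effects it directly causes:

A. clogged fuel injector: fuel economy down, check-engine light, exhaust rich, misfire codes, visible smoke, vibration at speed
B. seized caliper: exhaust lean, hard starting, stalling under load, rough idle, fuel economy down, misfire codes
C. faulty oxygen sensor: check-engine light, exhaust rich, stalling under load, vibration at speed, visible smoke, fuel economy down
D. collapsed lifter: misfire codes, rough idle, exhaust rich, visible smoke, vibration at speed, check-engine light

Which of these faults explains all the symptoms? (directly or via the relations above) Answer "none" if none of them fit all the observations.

C

Checking each candidate against the observations:
(A) clogged fuel injector — vibration at speed +; exhaust rich +; visible smoke +; fuel economy down +; check-engine light +; rough idle -
(B) seized caliper — fails on vibration at speed, exhaust rich, visible smoke, check-engine light (predicts exhaust lean, not exhaust rich)
(C) faulty oxygen sensor — vibration at speed +; exhaust rich +; visible smoke +; fuel economy down +; check-engine light +; rough idle + (through stalling under load → rough idle)
(D) collapsed lifter — does not account for fuel economy down
Only (C) is consistent with every observation.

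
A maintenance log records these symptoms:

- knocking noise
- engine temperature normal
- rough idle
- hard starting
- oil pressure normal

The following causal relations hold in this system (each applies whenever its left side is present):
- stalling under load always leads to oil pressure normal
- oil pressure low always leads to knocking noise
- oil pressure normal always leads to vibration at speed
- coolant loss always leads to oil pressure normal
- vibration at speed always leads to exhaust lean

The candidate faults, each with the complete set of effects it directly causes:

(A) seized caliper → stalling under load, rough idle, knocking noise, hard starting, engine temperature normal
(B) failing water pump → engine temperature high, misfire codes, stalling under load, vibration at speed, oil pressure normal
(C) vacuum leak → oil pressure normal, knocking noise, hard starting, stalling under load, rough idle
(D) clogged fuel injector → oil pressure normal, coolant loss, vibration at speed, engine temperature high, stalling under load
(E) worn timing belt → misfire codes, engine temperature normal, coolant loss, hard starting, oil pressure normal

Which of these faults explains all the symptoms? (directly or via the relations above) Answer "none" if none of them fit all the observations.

A

Checking each candidate against the observations:
(A) seized caliper — knocking noise +; engine temperature normal +; rough idle +; hard starting +; oil pressure normal + (through stalling under load → oil pressure normal)
(B) failing water pump — fails on knocking noise, engine temperature normal, rough idle, hard starting (predicts engine temperature high, not engine temperature normal)
(C) vacuum leak — does not account for engine temperature normal
(D) clogged fuel injector — fails on knocking noise, engine temperature normal, rough idle, hard starting (predicts engine temperature high, not engine temperature normal)
(E) worn timing belt — knocking noise -; engine temperature normal +; rough idle -; hard starting +; oil pressure normal +
(A) is the only candidate with no mismatches.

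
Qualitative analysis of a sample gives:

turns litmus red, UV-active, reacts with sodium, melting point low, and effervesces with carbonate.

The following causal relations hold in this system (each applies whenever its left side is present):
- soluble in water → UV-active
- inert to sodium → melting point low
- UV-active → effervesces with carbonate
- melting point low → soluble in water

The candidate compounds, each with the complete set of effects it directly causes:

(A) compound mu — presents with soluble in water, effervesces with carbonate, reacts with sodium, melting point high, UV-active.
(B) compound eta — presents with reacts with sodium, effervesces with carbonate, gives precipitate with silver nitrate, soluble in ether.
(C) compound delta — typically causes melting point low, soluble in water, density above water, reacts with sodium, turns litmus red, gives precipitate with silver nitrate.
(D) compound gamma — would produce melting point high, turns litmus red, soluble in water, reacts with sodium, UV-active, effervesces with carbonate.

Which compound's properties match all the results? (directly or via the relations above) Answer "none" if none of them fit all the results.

For each candidate, compare predicted effects to what was observed:
(A) compound mu — fails on turns litmus red, melting point low (predicts melting point high, not melting point low)
(B) compound eta — turns litmus red NO; UV-active NO; reacts with sodium yes; melting point low NO; effervesces with carbonate yes
(C) compound delta — accounts for every observation (UV-active via soluble in water → UV-active)
(D) compound gamma — fails on melting point low (predicts melting point high, not melting point low)
(C) is the only candidate with no mismatches.

C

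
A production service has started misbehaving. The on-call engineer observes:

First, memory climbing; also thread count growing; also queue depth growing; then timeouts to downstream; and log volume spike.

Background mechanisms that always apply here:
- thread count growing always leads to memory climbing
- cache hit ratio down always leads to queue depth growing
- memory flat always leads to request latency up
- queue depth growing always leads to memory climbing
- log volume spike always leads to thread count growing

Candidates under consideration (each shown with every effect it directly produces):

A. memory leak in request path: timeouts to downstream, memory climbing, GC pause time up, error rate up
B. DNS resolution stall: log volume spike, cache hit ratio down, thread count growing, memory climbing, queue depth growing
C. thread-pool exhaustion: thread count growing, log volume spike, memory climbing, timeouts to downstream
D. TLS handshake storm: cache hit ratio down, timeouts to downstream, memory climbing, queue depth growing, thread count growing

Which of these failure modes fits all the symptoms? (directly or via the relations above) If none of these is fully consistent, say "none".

none

For each candidate, compare predicted effects to what was observed:
(A) memory leak in request path — does not account for thread count growing, queue depth growing, log volume spike
(B) DNS resolution stall — does not account for timeouts to downstream
(C) thread-pool exhaustion — memory climbing yes; thread count growing yes; queue depth growing NO; timeouts to downstream yes; log volume spike yes
(D) TLS handshake storm — does not account for log volume spike
None of the listed candidates fits everything.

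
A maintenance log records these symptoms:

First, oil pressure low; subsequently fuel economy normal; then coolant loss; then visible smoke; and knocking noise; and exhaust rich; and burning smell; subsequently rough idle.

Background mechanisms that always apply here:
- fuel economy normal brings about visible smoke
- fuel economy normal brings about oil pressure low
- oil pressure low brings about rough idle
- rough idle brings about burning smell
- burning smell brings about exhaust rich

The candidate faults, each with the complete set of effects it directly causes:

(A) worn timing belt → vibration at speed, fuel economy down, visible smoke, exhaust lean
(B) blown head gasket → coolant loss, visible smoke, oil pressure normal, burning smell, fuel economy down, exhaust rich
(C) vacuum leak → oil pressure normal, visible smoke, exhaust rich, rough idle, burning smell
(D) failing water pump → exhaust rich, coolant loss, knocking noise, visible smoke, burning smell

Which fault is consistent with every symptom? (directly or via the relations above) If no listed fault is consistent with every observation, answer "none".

none

Testing each hypothesis:
(A) worn timing belt — fails on oil pressure low, fuel economy normal, coolant loss, knocking noise, exhaust rich, burning smell, rough idle (predicts fuel economy down, not fuel economy normal; predicts exhaust lean, not exhaust rich)
(B) blown head gasket — fails on oil pressure low, fuel economy normal, knocking noise, rough idle (predicts oil pressure normal, not oil pressure low; predicts fuel economy down, not fuel economy normal)
(C) vacuum leak — fails on oil pressure low, fuel economy normal, coolant loss, knocking noise (predicts oil pressure normal, not oil pressure low)
(D) failing water pump — does not account for oil pressure low, fuel economy normal, rough idle
Every candidate fails on at least one observation.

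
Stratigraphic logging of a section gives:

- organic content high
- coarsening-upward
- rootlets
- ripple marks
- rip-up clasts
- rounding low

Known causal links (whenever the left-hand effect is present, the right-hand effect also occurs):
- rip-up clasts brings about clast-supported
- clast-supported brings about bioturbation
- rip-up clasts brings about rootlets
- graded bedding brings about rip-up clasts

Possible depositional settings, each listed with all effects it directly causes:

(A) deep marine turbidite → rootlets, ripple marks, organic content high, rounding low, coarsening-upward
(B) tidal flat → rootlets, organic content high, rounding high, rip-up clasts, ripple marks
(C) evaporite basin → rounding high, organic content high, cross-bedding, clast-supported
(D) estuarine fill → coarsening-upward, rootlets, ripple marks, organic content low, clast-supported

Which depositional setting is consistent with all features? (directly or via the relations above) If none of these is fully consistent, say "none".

Checking each candidate against the observations:
(A) deep marine turbidite — organic content high ✓; coarsening-upward ✓; rootlets ✓; ripple marks ✓; rip-up clasts ✗; rounding low ✓
(B) tidal flat — fails on coarsening-upward, rounding low (predicts rounding high, not rounding low)
(C) evaporite basin — organic content high ✓; coarsening-upward ✗; rootlets ✗; ripple marks ✗; rip-up clasts ✗; rounding low ✗
(D) estuarine fill — fails on organic content high, rip-up clasts, rounding low (predicts organic content low, not organic content high)
Every candidate fails on at least one observation.

none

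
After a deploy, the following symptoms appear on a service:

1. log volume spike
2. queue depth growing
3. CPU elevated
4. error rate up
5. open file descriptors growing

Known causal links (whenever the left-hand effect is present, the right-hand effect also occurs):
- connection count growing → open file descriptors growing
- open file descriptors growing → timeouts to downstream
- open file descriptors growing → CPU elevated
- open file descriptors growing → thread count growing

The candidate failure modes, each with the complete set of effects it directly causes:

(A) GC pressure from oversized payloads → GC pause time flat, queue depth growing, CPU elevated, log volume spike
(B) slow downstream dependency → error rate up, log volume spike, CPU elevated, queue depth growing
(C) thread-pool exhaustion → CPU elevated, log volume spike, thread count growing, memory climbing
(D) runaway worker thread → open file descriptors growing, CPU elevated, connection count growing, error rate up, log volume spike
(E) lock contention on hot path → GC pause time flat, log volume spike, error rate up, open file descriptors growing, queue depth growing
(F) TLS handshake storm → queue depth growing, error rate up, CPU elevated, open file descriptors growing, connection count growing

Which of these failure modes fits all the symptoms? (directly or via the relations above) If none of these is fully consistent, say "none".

E

Testing each hypothesis:
(A) GC pressure from oversized payloads — log volume spike match; queue depth growing match; CPU elevated match; error rate up miss; open file descriptors growing miss
(B) slow downstream dependency — does not account for open file descriptors growing
(C) thread-pool exhaustion — log volume spike match; queue depth growing miss; CPU elevated match; error rate up miss; open file descriptors growing miss
(D) runaway worker thread — does not account for queue depth growing
(E) lock contention on hot path — accounts for every observation (CPU elevated through open file descriptors growing → CPU elevated)
(F) TLS handshake storm — does not account for log volume spike
Only (E) is consistent with every observation.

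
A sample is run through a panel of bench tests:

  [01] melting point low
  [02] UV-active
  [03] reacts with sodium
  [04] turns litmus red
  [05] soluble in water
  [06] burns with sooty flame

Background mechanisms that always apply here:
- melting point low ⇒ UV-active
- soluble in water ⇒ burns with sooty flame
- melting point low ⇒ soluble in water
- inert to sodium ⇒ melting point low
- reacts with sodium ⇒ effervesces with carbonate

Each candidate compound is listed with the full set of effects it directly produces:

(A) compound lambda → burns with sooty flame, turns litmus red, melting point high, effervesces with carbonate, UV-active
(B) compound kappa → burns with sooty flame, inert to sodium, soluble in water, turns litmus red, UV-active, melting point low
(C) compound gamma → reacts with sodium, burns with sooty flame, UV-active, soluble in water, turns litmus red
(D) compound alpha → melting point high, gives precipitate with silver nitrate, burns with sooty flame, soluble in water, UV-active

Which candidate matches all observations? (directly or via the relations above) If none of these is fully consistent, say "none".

For each candidate, compare predicted effects to what was observed:
(A) compound lambda — melting point low miss; UV-active match; reacts with sodium miss; turns litmus red match; soluble in water miss; burns with sooty flame match
(B) compound kappa — melting point low match; UV-active match; reacts with sodium miss; turns litmus red match; soluble in water match; burns with sooty flame match
(C) compound gamma — melting point low miss; UV-active match; reacts with sodium match; turns litmus red match; soluble in water match; burns with sooty flame match
(D) compound alpha — melting point low miss; UV-active match; reacts with sodium miss; turns litmus red miss; soluble in water match; burns with sooty flame match
No candidate is consistent with all observations.

none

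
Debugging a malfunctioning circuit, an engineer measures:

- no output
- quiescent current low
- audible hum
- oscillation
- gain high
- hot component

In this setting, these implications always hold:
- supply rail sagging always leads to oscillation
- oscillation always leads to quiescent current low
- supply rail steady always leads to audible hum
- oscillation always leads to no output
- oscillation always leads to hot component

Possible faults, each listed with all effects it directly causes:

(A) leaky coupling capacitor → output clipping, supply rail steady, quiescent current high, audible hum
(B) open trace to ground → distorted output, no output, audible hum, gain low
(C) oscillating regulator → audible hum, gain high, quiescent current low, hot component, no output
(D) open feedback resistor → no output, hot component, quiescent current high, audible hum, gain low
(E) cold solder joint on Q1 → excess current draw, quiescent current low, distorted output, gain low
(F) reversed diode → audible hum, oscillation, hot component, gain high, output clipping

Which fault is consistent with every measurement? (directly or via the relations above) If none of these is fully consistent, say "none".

Checking each candidate against the observations:
(A) leaky coupling capacitor — fails on no output, quiescent current low, oscillation, gain high, hot component (predicts quiescent current high, not quiescent current low)
(B) open trace to ground — no output ✓; quiescent current low ✗; audible hum ✓; oscillation ✗; gain high ✗; hot component ✗
(C) oscillating regulator — no output ✓; quiescent current low ✓; audible hum ✓; oscillation ✗; gain high ✓; hot component ✓
(D) open feedback resistor — fails on quiescent current low, oscillation, gain high (predicts quiescent current high, not quiescent current low; predicts gain low, not gain high)
(E) cold solder joint on Q1 — no output ✗; quiescent current low ✓; audible hum ✗; oscillation ✗; gain high ✗; hot component ✗
(F) reversed diode — no output ✓ (via oscillation → no output); quiescent current low ✓ (via oscillation → quiescent current low); audible hum ✓; oscillation ✓; gain high ✓; hot component ✓
Only (F) is consistent with every observation.

F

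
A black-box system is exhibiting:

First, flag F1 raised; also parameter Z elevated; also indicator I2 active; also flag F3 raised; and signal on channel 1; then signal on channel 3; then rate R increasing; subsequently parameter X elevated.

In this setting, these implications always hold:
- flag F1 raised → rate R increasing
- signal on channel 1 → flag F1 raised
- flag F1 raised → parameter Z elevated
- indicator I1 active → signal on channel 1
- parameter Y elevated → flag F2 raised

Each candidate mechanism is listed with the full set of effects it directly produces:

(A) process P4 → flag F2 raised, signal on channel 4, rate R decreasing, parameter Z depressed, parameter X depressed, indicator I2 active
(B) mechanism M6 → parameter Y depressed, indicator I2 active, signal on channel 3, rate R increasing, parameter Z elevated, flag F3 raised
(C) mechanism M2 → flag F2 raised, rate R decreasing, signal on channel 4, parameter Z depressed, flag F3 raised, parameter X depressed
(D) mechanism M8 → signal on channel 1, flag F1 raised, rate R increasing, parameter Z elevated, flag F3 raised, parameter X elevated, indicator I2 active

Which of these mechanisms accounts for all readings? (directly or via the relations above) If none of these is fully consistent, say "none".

Testing each hypothesis:
(A) process P4 — flag F1 raised NO; parameter Z elevated NO; indicator I2 active yes; flag F3 raised NO; signal on channel 1 NO; signal on channel 3 NO; rate R increasing NO; parameter X elevated NO
(B) mechanism M6 — does not account for flag F1 raised, signal on channel 1, parameter X elevated
(C) mechanism M2 — fails on flag F1 raised, parameter Z elevated, indicator I2 active, signal on channel 1, signal on channel 3, rate R increasing, parameter X elevated (predicts parameter Z depressed, not parameter Z elevated; predicts rate R decreasing, not rate R increasing; predicts parameter X depressed, not parameter X elevated)
(D) mechanism M8 — flag F1 raised yes; parameter Z elevated yes; indicator I2 active yes; flag F3 raised yes; signal on channel 1 yes; signal on channel 3 NO; rate R increasing yes; parameter X elevated yes
None of the listed candidates fits everything.

none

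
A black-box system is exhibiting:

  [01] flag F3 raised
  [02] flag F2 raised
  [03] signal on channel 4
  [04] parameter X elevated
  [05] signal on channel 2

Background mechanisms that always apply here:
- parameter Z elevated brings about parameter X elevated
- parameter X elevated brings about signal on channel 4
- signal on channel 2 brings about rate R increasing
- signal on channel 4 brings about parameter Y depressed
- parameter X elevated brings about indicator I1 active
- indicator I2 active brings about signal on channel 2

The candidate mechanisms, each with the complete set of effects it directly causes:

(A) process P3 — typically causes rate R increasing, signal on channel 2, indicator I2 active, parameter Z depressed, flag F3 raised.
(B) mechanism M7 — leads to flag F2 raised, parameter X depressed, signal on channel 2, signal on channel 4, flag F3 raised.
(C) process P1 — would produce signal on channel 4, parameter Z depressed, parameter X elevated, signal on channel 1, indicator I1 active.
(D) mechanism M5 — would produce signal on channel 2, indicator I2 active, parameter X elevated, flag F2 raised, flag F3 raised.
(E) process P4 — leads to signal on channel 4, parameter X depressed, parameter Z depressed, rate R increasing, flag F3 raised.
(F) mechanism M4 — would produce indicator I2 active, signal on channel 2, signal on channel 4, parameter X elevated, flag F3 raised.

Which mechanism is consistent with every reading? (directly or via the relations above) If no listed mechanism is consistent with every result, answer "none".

D

Checking each candidate against the observations:
(A) process P3 — does not account for flag F2 raised, signal on channel 4, parameter X elevated
(B) mechanism M7 — fails on parameter X elevated (predicts parameter X depressed, not parameter X elevated)
(C) process P1 — flag F3 raised miss; flag F2 raised miss; signal on channel 4 match; parameter X elevated match; signal on channel 2 miss
(D) mechanism M5 — accounts for every observation (signal on channel 4 by parameter X elevated → signal on channel 4)
(E) process P4 — fails on flag F2 raised, parameter X elevated, signal on channel 2 (predicts parameter X depressed, not parameter X elevated)
(F) mechanism M4 — flag F3 raised match; flag F2 raised miss; signal on channel 4 match; parameter X elevated match; signal on channel 2 match
(D) alone accounts for all the evidence.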